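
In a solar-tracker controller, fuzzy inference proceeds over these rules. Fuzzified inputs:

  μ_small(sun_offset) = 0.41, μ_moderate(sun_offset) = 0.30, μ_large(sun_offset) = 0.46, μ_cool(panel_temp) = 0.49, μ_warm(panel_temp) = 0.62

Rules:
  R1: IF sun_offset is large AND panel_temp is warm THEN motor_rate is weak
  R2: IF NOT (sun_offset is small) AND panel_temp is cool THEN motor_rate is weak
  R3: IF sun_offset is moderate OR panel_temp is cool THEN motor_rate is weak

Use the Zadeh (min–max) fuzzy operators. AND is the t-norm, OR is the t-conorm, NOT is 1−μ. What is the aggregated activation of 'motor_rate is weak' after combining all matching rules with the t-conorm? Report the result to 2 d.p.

0.49

R1: large=0.46, warm=0.62; AND[min(a, b)] → w = 0.46
R2: ¬small=1−0.41=0.59, cool=0.49; AND[min(a, b)] → w = 0.49
R3: moderate=0.30, cool=0.49; OR[max(a, b)] → w = 0.49
Rules with consequent 'weak': {R1, R2, R3} → strengths 0.46, 0.49, 0.49
Aggregate via t-conorm [max(a, b)]: 0.49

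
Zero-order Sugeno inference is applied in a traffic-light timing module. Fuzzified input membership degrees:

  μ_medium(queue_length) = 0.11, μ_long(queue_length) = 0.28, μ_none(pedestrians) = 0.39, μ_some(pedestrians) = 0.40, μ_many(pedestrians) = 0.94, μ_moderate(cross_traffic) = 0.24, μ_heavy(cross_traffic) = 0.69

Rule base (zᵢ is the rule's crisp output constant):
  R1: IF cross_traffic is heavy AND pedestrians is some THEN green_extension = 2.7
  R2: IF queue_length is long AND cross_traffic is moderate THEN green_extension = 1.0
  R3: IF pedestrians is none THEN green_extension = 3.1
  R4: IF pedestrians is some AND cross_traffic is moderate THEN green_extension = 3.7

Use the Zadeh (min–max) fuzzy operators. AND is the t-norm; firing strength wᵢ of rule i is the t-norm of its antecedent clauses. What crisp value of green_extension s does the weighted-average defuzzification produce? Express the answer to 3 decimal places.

R1 (z=2.7): heavy=0.69, some=0.40; AND[min(a, b)] → w = 0.40
R2 (z=1.0): long=0.28, moderate=0.24; AND[min(a, b)] → w = 0.24
R3 (z=3.1): none=0.39 → w = 0.39
R4 (z=3.7): some=0.40, moderate=0.24; AND[min(a, b)] → w = 0.24
Weighted average = (0.40·2.7 + 0.24·1.0 + 0.39·3.1 + 0.24·3.7) / (0.40 + 0.24 + 0.39 + 0.24)
  = 3.4170 / 1.2700 = 2.691

2.691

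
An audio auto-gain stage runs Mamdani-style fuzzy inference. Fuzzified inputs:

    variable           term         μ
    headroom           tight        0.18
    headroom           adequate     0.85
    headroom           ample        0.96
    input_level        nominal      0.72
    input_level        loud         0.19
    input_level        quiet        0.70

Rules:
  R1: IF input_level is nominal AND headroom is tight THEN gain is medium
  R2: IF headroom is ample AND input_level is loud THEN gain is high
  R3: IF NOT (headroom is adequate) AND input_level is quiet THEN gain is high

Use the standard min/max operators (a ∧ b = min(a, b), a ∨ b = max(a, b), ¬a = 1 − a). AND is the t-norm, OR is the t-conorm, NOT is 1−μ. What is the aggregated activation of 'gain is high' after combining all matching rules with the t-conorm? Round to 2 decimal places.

R1: nominal=0.72, tight=0.18; AND[min(a, b)] → w = 0.18
R2: ample=0.96, loud=0.19; AND[min(a, b)] → w = 0.19
R3: ¬adequate=1−0.85=0.15, quiet=0.70; AND[min(a, b)] → w = 0.15
Rules with consequent 'high': {R2, R3} → strengths 0.19, 0.15
Aggregate via t-conorm [max(a, b)]: 0.19

0.19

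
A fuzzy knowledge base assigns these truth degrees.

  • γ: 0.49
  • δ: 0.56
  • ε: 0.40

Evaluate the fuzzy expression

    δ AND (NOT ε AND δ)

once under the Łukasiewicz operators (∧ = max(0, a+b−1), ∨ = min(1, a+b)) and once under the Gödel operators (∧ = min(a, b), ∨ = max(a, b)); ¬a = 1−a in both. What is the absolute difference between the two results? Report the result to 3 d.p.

Under Łukasiewicz:
  NOT ε = 1 − 0.40 = 0.60
  NOT ε AND δ = max(0, a+b−1) on (0.60, 0.56) = 0.16
  δ AND (NOT ε AND δ) = max(0, a+b−1) on (0.56, 0.16) = 0.00
  → value = 0.0000
Under Gödel:
  NOT ε = 1 − 0.40 = 0.60
  NOT ε AND δ = min(a, b) on (0.60, 0.56) = 0.56
  δ AND (NOT ε AND δ) = min(a, b) on (0.56, 0.56) = 0.56
  → value = 0.5600
|0.0000 − 0.5600| = 0.560

0.560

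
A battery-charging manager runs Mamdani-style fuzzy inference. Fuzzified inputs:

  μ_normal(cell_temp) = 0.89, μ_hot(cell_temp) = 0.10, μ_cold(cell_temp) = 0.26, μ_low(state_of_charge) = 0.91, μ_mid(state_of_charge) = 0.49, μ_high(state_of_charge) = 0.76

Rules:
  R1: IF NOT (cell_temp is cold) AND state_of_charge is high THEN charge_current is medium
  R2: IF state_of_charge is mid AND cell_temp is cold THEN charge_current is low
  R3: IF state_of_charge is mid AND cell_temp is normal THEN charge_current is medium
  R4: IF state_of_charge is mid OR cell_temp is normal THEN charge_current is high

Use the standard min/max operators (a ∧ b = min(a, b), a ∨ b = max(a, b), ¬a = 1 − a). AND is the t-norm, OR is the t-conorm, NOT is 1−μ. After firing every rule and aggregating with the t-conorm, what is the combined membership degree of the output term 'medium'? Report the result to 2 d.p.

R1: ¬cold=1−0.26=0.74, high=0.76; AND[min(a, b)] → w = 0.74
R2: mid=0.49, cold=0.26; AND[min(a, b)] → w = 0.26
R3: mid=0.49, normal=0.89; AND[min(a, b)] → w = 0.49
R4: mid=0.49, normal=0.89; OR[max(a, b)] → w = 0.89
Rules with consequent 'medium': {R1, R3} → strengths 0.74, 0.49
Aggregate via t-conorm [max(a, b)]: 0.74

0.74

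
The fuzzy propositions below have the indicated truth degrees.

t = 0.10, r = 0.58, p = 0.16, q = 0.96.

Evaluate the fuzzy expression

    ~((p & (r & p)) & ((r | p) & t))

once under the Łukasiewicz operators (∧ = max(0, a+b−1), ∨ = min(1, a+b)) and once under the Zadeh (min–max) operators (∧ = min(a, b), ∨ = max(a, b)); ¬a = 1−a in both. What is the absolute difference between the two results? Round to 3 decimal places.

0.100

Under Łukasiewicz:
  r & p = max(0, a+b−1) on (0.58, 0.16) = 0.00
  p & (r & p) = max(0, a+b−1) on (0.16, 0.00) = 0.00
  r | p = min(1, a+b) on (0.58, 0.16) = 0.74
  (r | p) & t = max(0, a+b−1) on (0.74, 0.10) = 0.00
  (p & (r & p)) & ((r | p) & t) = max(0, a+b−1) on (0.00, 0.00) = 0.00
  ~((p & (r & p)) & ((r | p) & t)) = 1 − 0.00 = 1.00
  → value = 1.0000
Under Zadeh (min–max):
  r & p = min(a, b) on (0.58, 0.16) = 0.16
  p & (r & p) = min(a, b) on (0.16, 0.16) = 0.16
  r | p = max(a, b) on (0.58, 0.16) = 0.58
  (r | p) & t = min(a, b) on (0.58, 0.10) = 0.10
  (p & (r & p)) & ((r | p) & t) = min(a, b) on (0.16, 0.10) = 0.10
  ~((p & (r & p)) & ((r | p) & t)) = 1 − 0.10 = 0.90
  → value = 0.9000
|1.0000 − 0.9000| = 0.100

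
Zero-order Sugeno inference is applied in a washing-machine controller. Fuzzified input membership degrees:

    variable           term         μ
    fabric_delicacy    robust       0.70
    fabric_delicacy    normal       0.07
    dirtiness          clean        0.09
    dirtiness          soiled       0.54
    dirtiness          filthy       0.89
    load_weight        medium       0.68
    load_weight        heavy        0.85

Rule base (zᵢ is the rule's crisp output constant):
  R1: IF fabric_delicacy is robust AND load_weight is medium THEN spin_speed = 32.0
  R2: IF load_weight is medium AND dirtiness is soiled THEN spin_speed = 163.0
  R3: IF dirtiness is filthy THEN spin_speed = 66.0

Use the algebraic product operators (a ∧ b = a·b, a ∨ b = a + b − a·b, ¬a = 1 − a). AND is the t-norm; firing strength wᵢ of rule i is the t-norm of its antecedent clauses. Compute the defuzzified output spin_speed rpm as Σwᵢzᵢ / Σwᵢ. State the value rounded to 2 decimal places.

77.21

R1 (z=32.0): robust=0.70, medium=0.68; AND[a·b] → w = 0.4760
R2 (z=163.0): medium=0.68, soiled=0.54; AND[a·b] → w = 0.3672
R3 (z=66.0): filthy=0.89 → w = 0.8900
Weighted average = (0.4760·32.0 + 0.3672·163.0 + 0.8900·66.0) / (0.4760 + 0.3672 + 0.8900)
  = 133.8256 / 1.7332 = 77.21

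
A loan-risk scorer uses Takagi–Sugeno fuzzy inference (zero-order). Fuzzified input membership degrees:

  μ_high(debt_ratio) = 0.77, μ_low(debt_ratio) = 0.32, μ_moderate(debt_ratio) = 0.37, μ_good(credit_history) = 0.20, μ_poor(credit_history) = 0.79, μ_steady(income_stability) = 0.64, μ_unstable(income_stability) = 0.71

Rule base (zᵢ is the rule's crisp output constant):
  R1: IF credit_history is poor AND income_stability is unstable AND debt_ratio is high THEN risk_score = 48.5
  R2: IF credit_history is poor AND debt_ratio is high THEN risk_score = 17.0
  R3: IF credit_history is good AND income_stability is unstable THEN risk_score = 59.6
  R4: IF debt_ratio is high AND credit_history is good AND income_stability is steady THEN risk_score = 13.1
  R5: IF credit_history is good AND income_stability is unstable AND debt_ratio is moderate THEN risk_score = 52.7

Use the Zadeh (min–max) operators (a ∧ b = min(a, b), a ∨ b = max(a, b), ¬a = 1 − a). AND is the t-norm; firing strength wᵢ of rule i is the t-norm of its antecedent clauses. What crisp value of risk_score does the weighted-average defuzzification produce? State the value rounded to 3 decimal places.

R1 (z=48.5): poor=0.79, unstable=0.71, high=0.77; AND[min(a, b)] → w = 0.71
R2 (z=17.0): poor=0.79, high=0.77; AND[min(a, b)] → w = 0.77
R3 (z=59.6): good=0.20, unstable=0.71; AND[min(a, b)] → w = 0.20
R4 (z=13.1): high=0.77, good=0.20, steady=0.64; AND[min(a, b)] → w = 0.20
R5 (z=52.7): good=0.20, unstable=0.71, moderate=0.37; AND[min(a, b)] → w = 0.20
Weighted average = (0.71·48.5 + 0.77·17.0 + 0.20·59.6 + 0.20·13.1 + 0.20·52.7) / (0.71 + 0.77 + 0.20 + 0.20 + 0.20)
  = 72.6050 / 2.0800 = 34.906

34.906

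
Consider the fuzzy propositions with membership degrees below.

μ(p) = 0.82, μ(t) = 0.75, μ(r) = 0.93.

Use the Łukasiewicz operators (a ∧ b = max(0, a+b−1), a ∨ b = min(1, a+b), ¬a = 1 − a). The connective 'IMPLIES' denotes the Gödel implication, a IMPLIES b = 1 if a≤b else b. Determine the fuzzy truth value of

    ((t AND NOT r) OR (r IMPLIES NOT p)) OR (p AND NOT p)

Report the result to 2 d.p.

0.18

NOT r = 1 − 0.93 = 0.07
t AND NOT r = max(0, a+b−1) on (0.75, 0.07) = 0.00
NOT p = 1 − 0.82 = 0.18
r IMPLIES NOT p  [Gödel: 1 if a≤b else b] with a=0.93, b=0.18 → 0.18
(t AND NOT r) OR (r IMPLIES NOT p) = min(1, a+b) on (0.00, 0.18) = 0.18
NOT p = 1 − 0.82 = 0.18
p AND NOT p = max(0, a+b−1) on (0.82, 0.18) = 0.00
((t AND NOT r) OR (r IMPLIES NOT p)) OR (p AND NOT p) = min(1, a+b) on (0.18, 0.00) = 0.18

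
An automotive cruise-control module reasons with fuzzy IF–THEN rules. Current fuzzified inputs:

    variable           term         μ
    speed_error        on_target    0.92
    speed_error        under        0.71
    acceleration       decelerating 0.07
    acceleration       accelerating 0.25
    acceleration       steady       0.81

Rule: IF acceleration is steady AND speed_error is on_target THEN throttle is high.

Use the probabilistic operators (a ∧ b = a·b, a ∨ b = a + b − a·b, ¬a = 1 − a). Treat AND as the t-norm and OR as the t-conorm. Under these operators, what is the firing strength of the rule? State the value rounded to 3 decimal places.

0.745

firing strength: steady=0.81, on_target=0.92; AND[a·b] → w = 0.7452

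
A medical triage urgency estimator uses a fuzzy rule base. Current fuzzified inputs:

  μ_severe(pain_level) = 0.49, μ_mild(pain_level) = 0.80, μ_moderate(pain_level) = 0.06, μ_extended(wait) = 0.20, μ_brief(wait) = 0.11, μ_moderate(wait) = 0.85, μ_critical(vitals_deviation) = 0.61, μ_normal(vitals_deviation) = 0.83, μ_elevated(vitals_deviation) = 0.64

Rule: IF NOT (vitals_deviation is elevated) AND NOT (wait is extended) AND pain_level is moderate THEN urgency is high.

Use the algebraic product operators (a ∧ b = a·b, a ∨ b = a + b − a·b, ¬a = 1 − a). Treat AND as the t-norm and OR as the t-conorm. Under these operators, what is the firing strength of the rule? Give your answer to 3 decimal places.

0.017

firing strength: ¬elevated=1−0.64=0.36, ¬extended=1−0.20=0.80, moderate=0.06; AND[a·b] → w = 0.0173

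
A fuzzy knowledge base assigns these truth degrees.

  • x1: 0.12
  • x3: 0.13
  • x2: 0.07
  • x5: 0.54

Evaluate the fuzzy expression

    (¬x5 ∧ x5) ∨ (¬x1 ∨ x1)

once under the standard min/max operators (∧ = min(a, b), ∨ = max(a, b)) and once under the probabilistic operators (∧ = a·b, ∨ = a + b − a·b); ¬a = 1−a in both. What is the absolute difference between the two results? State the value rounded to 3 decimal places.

0.041

Under standard min/max:
  ¬x5 = 1 − 0.54 = 0.46
  ¬x5 ∧ x5 = min(a, b) on (0.46, 0.54) = 0.46
  ¬x1 = 1 − 0.12 = 0.88
  ¬x1 ∨ x1 = max(a, b) on (0.88, 0.12) = 0.88
  (¬x5 ∧ x5) ∨ (¬x1 ∨ x1) = max(a, b) on (0.46, 0.88) = 0.88
  → value = 0.8800
Under probabilistic:
  ¬x5 = 1 − 0.5400 = 0.4600
  ¬x5 ∧ x5 = a·b on (0.4600, 0.5400) = 0.2484
  ¬x1 = 1 − 0.1200 = 0.8800
  ¬x1 ∨ x1 = a + b − a·b on (0.8800, 0.1200) = 0.8944
  (¬x5 ∧ x5) ∨ (¬x1 ∨ x1) = a + b − a·b on (0.2484, 0.8944) = 0.9206
  → value = 0.9206
|0.8800 − 0.9206| = 0.041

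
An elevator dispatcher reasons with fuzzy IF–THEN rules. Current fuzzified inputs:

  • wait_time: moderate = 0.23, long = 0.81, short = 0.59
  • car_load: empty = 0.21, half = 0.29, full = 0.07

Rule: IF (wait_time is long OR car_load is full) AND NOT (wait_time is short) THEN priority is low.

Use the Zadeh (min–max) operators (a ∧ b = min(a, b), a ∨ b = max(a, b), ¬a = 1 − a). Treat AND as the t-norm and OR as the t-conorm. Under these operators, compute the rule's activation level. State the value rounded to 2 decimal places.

0.41

firing strength: (long=0.81 OR full=0.07) = 0.81; AND[min(a, b)] with ¬short=1−0.59=0.41 → w = 0.41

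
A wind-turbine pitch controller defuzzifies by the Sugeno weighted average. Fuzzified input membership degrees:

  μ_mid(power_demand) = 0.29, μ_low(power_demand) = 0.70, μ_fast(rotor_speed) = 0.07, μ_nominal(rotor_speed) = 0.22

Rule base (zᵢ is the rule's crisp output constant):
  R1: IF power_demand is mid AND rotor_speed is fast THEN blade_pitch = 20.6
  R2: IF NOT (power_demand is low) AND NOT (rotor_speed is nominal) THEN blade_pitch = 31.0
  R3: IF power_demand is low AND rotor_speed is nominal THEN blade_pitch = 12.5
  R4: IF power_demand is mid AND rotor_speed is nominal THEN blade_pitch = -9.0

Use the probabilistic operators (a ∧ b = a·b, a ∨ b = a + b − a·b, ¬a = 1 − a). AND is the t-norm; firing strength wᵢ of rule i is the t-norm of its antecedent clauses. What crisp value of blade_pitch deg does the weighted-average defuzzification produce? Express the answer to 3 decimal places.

R1 (z=20.6): mid=0.29, fast=0.07; AND[a·b] → w = 0.0203
R2 (z=31.0): ¬low=1−0.70=0.30, ¬nominal=1−0.22=0.78; AND[a·b] → w = 0.2340
R3 (z=12.5): low=0.70, nominal=0.22; AND[a·b] → w = 0.1540
R4 (z=-9.0): mid=0.29, nominal=0.22; AND[a·b] → w = 0.0638
Weighted average = (0.0203·20.6 + 0.2340·31.0 + 0.1540·12.5 + 0.0638·-9.0) / (0.0203 + 0.2340 + 0.1540 + 0.0638)
  = 9.0230 / 0.4721 = 19.112

19.112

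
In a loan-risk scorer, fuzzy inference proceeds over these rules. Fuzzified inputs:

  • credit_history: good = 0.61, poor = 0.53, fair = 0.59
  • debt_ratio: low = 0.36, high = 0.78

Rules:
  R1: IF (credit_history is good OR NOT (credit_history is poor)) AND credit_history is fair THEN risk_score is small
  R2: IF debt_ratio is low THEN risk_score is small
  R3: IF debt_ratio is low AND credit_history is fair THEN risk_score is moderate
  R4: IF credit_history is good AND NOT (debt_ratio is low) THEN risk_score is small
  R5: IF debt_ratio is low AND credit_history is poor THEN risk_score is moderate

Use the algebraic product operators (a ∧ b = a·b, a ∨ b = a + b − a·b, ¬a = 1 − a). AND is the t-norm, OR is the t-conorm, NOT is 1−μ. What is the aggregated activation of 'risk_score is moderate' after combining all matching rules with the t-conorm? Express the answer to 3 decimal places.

R1: (good=0.61 OR ¬poor=1−0.53=0.47) = 0.7933; AND[a·b] with fair=0.59 → w = 0.4680
R2: low=0.36 → w = 0.3600
R3: low=0.36, fair=0.59; AND[a·b] → w = 0.2124
R4: good=0.61, ¬low=1−0.36=0.64; AND[a·b] → w = 0.3904
R5: low=0.36, poor=0.53; AND[a·b] → w = 0.1908
Rules with consequent 'moderate': {R3, R5} → strengths 0.2124, 0.1908
Aggregate via t-conorm [a + b − a·b]: 0.3627

0.363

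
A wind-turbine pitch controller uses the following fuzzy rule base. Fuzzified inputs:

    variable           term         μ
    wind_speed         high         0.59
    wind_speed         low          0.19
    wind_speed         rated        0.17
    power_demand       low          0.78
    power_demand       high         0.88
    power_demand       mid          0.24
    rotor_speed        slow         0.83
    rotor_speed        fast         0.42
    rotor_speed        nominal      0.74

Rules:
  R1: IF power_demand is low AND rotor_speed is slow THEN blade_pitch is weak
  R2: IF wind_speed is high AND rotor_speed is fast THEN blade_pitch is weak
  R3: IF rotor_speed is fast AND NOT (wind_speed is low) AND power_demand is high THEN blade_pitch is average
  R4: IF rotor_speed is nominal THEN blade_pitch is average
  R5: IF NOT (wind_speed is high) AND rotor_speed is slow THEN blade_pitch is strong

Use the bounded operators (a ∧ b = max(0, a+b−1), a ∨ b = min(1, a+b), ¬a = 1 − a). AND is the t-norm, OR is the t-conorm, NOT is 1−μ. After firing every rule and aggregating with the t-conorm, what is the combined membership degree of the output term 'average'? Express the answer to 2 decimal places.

R1: low=0.78, slow=0.83; AND[max(0, a+b−1)] → w = 0.61
R2: high=0.59, fast=0.42; AND[max(0, a+b−1)] → w = 0.01
R3: fast=0.42, ¬low=1−0.19=0.81, high=0.88; AND[max(0, a+b−1)] → w = 0.11
R4: nominal=0.74 → w = 0.74
R5: ¬high=1−0.59=0.41, slow=0.83; AND[max(0, a+b−1)] → w = 0.24
Rules with consequent 'average': {R3, R4} → strengths 0.11, 0.74
Aggregate via t-conorm [min(1, a+b)]: 0.85

0.85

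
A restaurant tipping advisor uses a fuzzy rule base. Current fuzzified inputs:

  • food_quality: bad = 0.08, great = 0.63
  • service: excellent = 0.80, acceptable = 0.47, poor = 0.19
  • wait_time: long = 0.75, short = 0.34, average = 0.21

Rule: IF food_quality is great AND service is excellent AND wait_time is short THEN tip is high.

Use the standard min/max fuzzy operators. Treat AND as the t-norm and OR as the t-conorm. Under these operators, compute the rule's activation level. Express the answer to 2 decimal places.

0.34

firing strength: great=0.63, excellent=0.80, short=0.34; AND[min(a, b)] → w = 0.34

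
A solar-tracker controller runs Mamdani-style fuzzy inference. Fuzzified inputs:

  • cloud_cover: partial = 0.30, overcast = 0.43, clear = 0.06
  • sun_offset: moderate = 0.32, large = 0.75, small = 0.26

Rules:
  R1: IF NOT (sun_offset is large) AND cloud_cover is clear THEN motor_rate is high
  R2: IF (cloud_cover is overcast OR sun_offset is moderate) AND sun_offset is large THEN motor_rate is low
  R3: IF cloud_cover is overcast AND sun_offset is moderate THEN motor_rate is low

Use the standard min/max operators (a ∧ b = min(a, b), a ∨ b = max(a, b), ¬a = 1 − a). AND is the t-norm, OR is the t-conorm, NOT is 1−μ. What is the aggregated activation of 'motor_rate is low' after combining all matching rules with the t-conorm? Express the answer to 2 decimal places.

0.43

R1: ¬large=1−0.75=0.25, clear=0.06; AND[min(a, b)] → w = 0.06
R2: (overcast=0.43 OR moderate=0.32) = 0.43; AND[min(a, b)] with large=0.75 → w = 0.43
R3: overcast=0.43, moderate=0.32; AND[min(a, b)] → w = 0.32
Rules with consequent 'low': {R2, R3} → strengths 0.43, 0.32
Aggregate via t-conorm [max(a, b)]: 0.43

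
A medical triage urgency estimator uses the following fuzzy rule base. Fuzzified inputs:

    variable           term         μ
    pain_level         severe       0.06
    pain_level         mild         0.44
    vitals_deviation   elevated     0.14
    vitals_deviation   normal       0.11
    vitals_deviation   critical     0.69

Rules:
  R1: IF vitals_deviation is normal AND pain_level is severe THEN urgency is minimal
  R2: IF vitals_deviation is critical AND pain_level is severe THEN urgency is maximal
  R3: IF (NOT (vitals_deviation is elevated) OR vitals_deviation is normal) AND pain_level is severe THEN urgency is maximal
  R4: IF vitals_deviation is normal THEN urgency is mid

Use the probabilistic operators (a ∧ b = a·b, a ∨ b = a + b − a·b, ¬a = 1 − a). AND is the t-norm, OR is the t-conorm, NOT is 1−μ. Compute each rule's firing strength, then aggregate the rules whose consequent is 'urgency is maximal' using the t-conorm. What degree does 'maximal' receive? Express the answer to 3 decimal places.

R1: normal=0.11, severe=0.06; AND[a·b] → w = 0.0066
R2: critical=0.69, severe=0.06; AND[a·b] → w = 0.0414
R3: (¬elevated=1−0.14=0.86 OR normal=0.11) = 0.8754; AND[a·b] with severe=0.06 → w = 0.0525
R4: normal=0.11 → w = 0.1100
Rules with consequent 'maximal': {R2, R3} → strengths 0.0414, 0.0525
Aggregate via t-conorm [a + b − a·b]: 0.0917

0.092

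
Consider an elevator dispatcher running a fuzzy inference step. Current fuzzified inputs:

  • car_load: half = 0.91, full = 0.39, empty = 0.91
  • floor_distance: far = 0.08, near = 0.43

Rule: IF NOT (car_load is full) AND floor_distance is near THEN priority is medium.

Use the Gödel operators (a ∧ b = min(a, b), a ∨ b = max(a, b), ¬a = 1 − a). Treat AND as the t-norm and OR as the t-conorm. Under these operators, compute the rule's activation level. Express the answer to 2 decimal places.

0.43

firing strength: ¬full=1−0.39=0.61, near=0.43; AND[min(a, b)] → w = 0.43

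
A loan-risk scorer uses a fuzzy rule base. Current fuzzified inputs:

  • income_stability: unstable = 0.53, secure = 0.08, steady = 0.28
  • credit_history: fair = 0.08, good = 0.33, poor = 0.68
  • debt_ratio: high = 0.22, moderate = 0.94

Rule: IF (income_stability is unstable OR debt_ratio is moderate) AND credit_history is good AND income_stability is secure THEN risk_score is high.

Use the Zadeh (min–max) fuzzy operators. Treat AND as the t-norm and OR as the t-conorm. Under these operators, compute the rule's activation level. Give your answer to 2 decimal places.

firing strength: (unstable=0.53 OR moderate=0.94) = 0.94; AND[min(a, b)] with good=0.33, secure=0.08 → w = 0.08

0.08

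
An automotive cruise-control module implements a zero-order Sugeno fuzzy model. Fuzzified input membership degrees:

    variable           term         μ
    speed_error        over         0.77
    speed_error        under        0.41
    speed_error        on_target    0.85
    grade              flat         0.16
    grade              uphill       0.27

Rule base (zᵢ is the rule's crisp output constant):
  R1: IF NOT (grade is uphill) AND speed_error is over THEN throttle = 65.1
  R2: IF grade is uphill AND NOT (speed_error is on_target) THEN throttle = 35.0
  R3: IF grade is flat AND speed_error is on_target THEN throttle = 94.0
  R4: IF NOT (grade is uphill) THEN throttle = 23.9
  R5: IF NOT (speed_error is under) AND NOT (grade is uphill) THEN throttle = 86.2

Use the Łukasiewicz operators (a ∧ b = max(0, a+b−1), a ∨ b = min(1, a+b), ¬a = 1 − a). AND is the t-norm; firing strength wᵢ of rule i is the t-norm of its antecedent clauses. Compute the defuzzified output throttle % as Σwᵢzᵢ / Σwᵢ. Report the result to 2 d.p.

50.33

R1 (z=65.1): ¬uphill=1−0.27=0.73, over=0.77; AND[max(0, a+b−1)] → w = 0.50
R2 (z=35.0): uphill=0.27, ¬on_target=1−0.85=0.15; AND[max(0, a+b−1)] → w = 0.00
R3 (z=94.0): flat=0.16, on_target=0.85; AND[max(0, a+b−1)] → w = 0.01
R4 (z=23.9): ¬uphill=1−0.27=0.73 → w = 0.73
R5 (z=86.2): ¬under=1−0.41=0.59, ¬uphill=1−0.27=0.73; AND[max(0, a+b−1)] → w = 0.32
Weighted average = (0.50·65.1 + 0.00·35.0 + 0.01·94.0 + 0.73·23.9 + 0.32·86.2) / (0.50 + 0.00 + 0.01 + 0.73 + 0.32)
  = 78.5210 / 1.5600 = 50.33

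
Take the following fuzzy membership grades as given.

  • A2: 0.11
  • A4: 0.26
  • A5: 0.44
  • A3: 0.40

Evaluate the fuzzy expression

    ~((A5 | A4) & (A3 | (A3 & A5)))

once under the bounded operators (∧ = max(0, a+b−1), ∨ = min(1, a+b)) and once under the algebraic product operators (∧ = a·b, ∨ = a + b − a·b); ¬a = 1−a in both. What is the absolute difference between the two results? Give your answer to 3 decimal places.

Under bounded:
  A5 | A4 = min(1, a+b) on (0.44, 0.26) = 0.70
  A3 & A5 = max(0, a+b−1) on (0.40, 0.44) = 0.00
  A3 | (A3 & A5) = min(1, a+b) on (0.40, 0.00) = 0.40
  (A5 | A4) & (A3 | (A3 & A5)) = max(0, a+b−1) on (0.70, 0.40) = 0.10
  ~((A5 | A4) & (A3 | (A3 & A5))) = 1 − 0.10 = 0.90
  → value = 0.9000
Under algebraic product:
  A5 | A4 = a + b − a·b on (0.4400, 0.2600) = 0.5856
  A3 & A5 = a·b on (0.4000, 0.4400) = 0.1760
  A3 | (A3 & A5) = a + b − a·b on (0.4000, 0.1760) = 0.5056
  (A5 | A4) & (A3 | (A3 & A5)) = a·b on (0.5856, 0.5056) = 0.2961
  ~((A5 | A4) & (A3 | (A3 & A5))) = 1 − 0.2961 = 0.7039
  → value = 0.7039
|0.9000 − 0.7039| = 0.196

0.196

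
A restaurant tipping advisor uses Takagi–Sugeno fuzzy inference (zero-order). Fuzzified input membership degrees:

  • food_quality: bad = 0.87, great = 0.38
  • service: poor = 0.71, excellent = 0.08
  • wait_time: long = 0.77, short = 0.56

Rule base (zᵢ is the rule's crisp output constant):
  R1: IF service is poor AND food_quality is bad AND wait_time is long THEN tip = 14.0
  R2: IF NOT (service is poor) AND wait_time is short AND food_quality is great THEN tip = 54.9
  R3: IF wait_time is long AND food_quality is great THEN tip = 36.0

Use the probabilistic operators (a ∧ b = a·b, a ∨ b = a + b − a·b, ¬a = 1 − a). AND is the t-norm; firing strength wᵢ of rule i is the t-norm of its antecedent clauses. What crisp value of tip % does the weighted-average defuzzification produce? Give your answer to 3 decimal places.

24.797

R1 (z=14.0): poor=0.71, bad=0.87, long=0.77; AND[a·b] → w = 0.4756
R2 (z=54.9): ¬poor=1−0.71=0.29, short=0.56, great=0.38; AND[a·b] → w = 0.0617
R3 (z=36.0): long=0.77, great=0.38; AND[a·b] → w = 0.2926
Weighted average = (0.4756·14.0 + 0.0617·54.9 + 0.2926·36.0) / (0.4756 + 0.0617 + 0.2926)
  = 20.5804 / 0.8299 = 24.797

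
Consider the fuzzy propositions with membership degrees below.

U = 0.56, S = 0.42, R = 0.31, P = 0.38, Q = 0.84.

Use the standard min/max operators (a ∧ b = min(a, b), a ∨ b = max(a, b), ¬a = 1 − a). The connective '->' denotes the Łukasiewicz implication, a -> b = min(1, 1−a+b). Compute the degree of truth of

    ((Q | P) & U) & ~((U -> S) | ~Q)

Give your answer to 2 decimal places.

0.14

Q | P = max(a, b) on (0.84, 0.38) = 0.84
(Q | P) & U = min(a, b) on (0.84, 0.56) = 0.56
U -> S  [Łukasiewicz: min(1, 1−a+b)] with a=0.56, b=0.42 → 0.86
~Q = 1 − 0.84 = 0.16
(U -> S) | ~Q = max(a, b) on (0.86, 0.16) = 0.86
~((U -> S) | ~Q) = 1 − 0.86 = 0.14
((Q | P) & U) & ~((U -> S) | ~Q) = min(a, b) on (0.56, 0.14) = 0.14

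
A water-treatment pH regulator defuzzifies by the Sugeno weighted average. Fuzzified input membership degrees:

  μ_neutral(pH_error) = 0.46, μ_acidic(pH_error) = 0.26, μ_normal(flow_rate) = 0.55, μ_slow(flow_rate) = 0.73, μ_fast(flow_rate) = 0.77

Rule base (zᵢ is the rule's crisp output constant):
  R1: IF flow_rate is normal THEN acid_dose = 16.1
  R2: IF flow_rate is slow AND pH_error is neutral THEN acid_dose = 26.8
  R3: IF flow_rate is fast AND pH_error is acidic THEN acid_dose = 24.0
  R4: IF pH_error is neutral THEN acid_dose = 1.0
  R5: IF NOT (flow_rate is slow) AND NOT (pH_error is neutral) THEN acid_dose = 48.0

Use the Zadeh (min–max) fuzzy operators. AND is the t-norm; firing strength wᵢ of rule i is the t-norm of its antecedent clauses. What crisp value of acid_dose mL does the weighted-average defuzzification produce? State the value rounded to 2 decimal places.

20.42

R1 (z=16.1): normal=0.55 → w = 0.55
R2 (z=26.8): slow=0.73, neutral=0.46; AND[min(a, b)] → w = 0.46
R3 (z=24.0): fast=0.77, acidic=0.26; AND[min(a, b)] → w = 0.26
R4 (z=1.0): neutral=0.46 → w = 0.46
R5 (z=48.0): ¬slow=1−0.73=0.27, ¬neutral=1−0.46=0.54; AND[min(a, b)] → w = 0.27
Weighted average = (0.55·16.1 + 0.46·26.8 + 0.26·24.0 + 0.46·1.0 + 0.27·48.0) / (0.55 + 0.46 + 0.26 + 0.46 + 0.27)
  = 40.8430 / 2.0000 = 20.42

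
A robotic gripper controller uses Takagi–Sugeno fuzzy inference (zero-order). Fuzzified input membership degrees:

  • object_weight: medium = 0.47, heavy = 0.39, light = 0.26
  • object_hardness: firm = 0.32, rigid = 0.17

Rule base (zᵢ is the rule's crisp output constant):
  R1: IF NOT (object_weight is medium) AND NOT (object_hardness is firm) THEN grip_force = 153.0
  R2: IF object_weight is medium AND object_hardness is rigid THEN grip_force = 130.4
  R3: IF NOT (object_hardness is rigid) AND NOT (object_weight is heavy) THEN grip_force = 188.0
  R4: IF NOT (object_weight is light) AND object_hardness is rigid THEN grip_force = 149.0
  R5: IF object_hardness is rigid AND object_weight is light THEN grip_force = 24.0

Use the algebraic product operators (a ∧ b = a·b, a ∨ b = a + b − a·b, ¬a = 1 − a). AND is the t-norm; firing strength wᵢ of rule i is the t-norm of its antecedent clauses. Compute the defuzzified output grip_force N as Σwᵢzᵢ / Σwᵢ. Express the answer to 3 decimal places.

R1 (z=153.0): ¬medium=1−0.47=0.53, ¬firm=1−0.32=0.68; AND[a·b] → w = 0.3604
R2 (z=130.4): medium=0.47, rigid=0.17; AND[a·b] → w = 0.0799
R3 (z=188.0): ¬rigid=1−0.17=0.83, ¬heavy=1−0.39=0.61; AND[a·b] → w = 0.5063
R4 (z=149.0): ¬light=1−0.26=0.74, rigid=0.17; AND[a·b] → w = 0.1258
R5 (z=24.0): rigid=0.17, light=0.26; AND[a·b] → w = 0.0442
Weighted average = (0.3604·153.0 + 0.0799·130.4 + 0.5063·188.0 + 0.1258·149.0 + 0.0442·24.0) / (0.3604 + 0.0799 + 0.5063 + 0.1258 + 0.0442)
  = 180.5496 / 1.1166 = 161.696

161.696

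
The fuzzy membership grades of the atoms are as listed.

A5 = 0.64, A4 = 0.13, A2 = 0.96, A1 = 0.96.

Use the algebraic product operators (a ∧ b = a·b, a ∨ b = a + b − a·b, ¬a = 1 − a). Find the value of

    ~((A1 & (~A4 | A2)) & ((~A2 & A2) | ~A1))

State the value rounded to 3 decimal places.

0.927

~A4 = 1 − 0.1300 = 0.8700
~A4 | A2 = a + b − a·b on (0.8700, 0.9600) = 0.9948
A1 & (~A4 | A2) = a·b on (0.9600, 0.9948) = 0.9550
~A2 = 1 − 0.9600 = 0.0400
~A2 & A2 = a·b on (0.0400, 0.9600) = 0.0384
~A1 = 1 − 0.9600 = 0.0400
(~A2 & A2) | ~A1 = a + b − a·b on (0.0384, 0.0400) = 0.0769
(A1 & (~A4 | A2)) & ((~A2 & A2) | ~A1) = a·b on (0.9550, 0.0769) = 0.0734
~((A1 & (~A4 | A2)) & ((~A2 & A2) | ~A1)) = 1 − 0.0734 = 0.9266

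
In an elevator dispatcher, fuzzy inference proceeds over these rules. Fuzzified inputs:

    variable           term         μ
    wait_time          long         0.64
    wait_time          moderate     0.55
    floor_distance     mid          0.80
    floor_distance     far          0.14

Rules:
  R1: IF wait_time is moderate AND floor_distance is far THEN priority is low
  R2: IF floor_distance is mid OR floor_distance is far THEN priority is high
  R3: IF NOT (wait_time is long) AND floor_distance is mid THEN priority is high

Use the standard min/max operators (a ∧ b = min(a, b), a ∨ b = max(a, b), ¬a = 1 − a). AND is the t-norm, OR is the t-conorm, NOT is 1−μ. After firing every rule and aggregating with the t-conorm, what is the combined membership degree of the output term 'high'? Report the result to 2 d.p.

0.80

R1: moderate=0.55, far=0.14; AND[min(a, b)] → w = 0.14
R2: mid=0.80, far=0.14; OR[max(a, b)] → w = 0.80
R3: ¬long=1−0.64=0.36, mid=0.80; AND[min(a, b)] → w = 0.36
Rules with consequent 'high': {R2, R3} → strengths 0.80, 0.36
Aggregate via t-conorm [max(a, b)]: 0.80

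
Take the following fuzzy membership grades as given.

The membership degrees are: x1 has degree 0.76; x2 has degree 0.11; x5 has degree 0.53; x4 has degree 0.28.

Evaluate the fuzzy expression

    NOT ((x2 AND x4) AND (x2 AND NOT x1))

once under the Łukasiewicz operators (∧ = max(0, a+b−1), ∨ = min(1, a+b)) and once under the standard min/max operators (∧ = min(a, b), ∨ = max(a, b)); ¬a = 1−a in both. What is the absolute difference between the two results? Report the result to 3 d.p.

Under Łukasiewicz:
  x2 AND x4 = max(0, a+b−1) on (0.11, 0.28) = 0.00
  NOT x1 = 1 − 0.76 = 0.24
  x2 AND NOT x1 = max(0, a+b−1) on (0.11, 0.24) = 0.00
  (x2 AND x4) AND (x2 AND NOT x1) = max(0, a+b−1) on (0.00, 0.00) = 0.00
  NOT ((x2 AND x4) AND (x2 AND NOT x1)) = 1 − 0.00 = 1.00
  → value = 1.0000
Under standard min/max:
  x2 AND x4 = min(a, b) on (0.11, 0.28) = 0.11
  NOT x1 = 1 − 0.76 = 0.24
  x2 AND NOT x1 = min(a, b) on (0.11, 0.24) = 0.11
  (x2 AND x4) AND (x2 AND NOT x1) = min(a, b) on (0.11, 0.11) = 0.11
  NOT ((x2 AND x4) AND (x2 AND NOT x1)) = 1 − 0.11 = 0.89
  → value = 0.8900
|1.0000 − 0.8900| = 0.110

0.110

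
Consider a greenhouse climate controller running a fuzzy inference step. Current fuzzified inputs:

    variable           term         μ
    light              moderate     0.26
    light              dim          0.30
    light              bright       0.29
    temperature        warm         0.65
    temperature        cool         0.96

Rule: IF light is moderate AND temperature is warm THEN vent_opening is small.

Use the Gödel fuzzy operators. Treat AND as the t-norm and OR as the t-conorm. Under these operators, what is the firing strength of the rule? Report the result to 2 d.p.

0.26

firing strength: moderate=0.26, warm=0.65; AND[min(a, b)] → w = 0.26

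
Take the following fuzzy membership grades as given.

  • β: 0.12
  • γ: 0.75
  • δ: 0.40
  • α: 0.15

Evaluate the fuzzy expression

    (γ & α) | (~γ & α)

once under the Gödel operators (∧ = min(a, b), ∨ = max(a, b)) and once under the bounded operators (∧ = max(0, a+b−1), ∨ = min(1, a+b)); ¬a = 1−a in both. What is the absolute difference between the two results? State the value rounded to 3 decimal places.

0.150

Under Gödel:
  γ & α = min(a, b) on (0.75, 0.15) = 0.15
  ~γ = 1 − 0.75 = 0.25
  ~γ & α = min(a, b) on (0.25, 0.15) = 0.15
  (γ & α) | (~γ & α) = max(a, b) on (0.15, 0.15) = 0.15
  → value = 0.1500
Under bounded:
  γ & α = max(0, a+b−1) on (0.75, 0.15) = 0.00
  ~γ = 1 − 0.75 = 0.25
  ~γ & α = max(0, a+b−1) on (0.25, 0.15) = 0.00
  (γ & α) | (~γ & α) = min(1, a+b) on (0.00, 0.00) = 0.00
  → value = 0.0000
|0.1500 − 0.0000| = 0.150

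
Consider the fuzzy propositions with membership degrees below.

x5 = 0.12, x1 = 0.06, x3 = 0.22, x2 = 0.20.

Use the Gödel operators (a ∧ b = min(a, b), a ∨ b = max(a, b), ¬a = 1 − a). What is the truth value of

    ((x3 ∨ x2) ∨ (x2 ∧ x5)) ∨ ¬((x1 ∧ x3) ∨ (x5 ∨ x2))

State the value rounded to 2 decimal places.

0.80

x3 ∨ x2 = max(a, b) on (0.22, 0.20) = 0.22
x2 ∧ x5 = min(a, b) on (0.20, 0.12) = 0.12
(x3 ∨ x2) ∨ (x2 ∧ x5) = max(a, b) on (0.22, 0.12) = 0.22
x1 ∧ x3 = min(a, b) on (0.06, 0.22) = 0.06
x5 ∨ x2 = max(a, b) on (0.12, 0.20) = 0.20
(x1 ∧ x3) ∨ (x5 ∨ x2) = max(a, b) on (0.06, 0.20) = 0.20
¬((x1 ∧ x3) ∨ (x5 ∨ x2)) = 1 − 0.20 = 0.80
((x3 ∨ x2) ∨ (x2 ∧ x5)) ∨ ¬((x1 ∧ x3) ∨ (x5 ∨ x2)) = max(a, b) on (0.22, 0.80) = 0.80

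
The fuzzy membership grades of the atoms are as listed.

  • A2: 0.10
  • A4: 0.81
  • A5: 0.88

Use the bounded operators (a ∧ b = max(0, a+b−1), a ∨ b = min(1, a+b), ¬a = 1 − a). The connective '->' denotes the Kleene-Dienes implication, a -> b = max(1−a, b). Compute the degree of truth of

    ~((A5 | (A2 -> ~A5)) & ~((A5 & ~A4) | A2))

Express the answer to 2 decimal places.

0.17

~A5 = 1 − 0.88 = 0.12
A2 -> ~A5  [Kleene-Dienes: max(1−a, b)] with a=0.10, b=0.12 → 0.90
A5 | (A2 -> ~A5) = min(1, a+b) on (0.88, 0.90) = 1.00
~A4 = 1 − 0.81 = 0.19
A5 & ~A4 = max(0, a+b−1) on (0.88, 0.19) = 0.07
(A5 & ~A4) | A2 = min(1, a+b) on (0.07, 0.10) = 0.17
~((A5 & ~A4) | A2) = 1 − 0.17 = 0.83
(A5 | (A2 -> ~A5)) & ~((A5 & ~A4) | A2) = max(0, a+b−1) on (1.00, 0.83) = 0.83
~((A5 | (A2 -> ~A5)) & ~((A5 & ~A4) | A2)) = 1 − 0.83 = 0.17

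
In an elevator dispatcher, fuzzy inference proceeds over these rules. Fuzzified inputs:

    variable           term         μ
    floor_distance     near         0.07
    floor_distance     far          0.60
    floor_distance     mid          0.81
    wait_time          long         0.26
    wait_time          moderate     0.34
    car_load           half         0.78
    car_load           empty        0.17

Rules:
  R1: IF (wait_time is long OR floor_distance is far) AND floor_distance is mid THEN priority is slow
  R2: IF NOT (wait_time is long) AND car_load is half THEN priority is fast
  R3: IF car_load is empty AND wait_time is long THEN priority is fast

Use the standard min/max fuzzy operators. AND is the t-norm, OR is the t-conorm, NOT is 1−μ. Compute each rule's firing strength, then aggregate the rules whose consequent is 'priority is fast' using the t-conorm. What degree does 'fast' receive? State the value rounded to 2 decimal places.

0.74

R1: (long=0.26 OR far=0.60) = 0.60; AND[min(a, b)] with mid=0.81 → w = 0.60
R2: ¬long=1−0.26=0.74, half=0.78; AND[min(a, b)] → w = 0.74
R3: empty=0.17, long=0.26; AND[min(a, b)] → w = 0.17
Rules with consequent 'fast': {R2, R3} → strengths 0.74, 0.17
Aggregate via t-conorm [max(a, b)]: 0.74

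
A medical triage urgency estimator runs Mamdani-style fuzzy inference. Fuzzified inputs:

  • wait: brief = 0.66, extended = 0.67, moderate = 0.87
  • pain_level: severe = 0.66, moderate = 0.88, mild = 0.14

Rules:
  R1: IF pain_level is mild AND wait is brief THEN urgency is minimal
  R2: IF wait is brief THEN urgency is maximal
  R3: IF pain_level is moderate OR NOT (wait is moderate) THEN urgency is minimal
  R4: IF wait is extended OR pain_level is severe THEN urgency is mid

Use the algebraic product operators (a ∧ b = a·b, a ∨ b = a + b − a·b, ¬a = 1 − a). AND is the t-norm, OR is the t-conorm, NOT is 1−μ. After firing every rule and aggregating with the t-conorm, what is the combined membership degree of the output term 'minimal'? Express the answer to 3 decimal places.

0.905

R1: mild=0.14, brief=0.66; AND[a·b] → w = 0.0924
R2: brief=0.66 → w = 0.6600
R3: moderate=0.88, ¬moderate=1−0.87=0.13; OR[a + b − a·b] → w = 0.8956
R4: extended=0.67, severe=0.66; OR[a + b − a·b] → w = 0.8878
Rules with consequent 'minimal': {R1, R3} → strengths 0.0924, 0.8956
Aggregate via t-conorm [a + b − a·b]: 0.9052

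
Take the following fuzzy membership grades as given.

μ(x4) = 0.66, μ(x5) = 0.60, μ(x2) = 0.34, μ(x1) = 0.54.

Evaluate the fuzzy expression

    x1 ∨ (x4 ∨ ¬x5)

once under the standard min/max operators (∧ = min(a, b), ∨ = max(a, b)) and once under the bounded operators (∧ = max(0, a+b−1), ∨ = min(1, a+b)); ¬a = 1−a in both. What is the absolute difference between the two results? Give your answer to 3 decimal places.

0.340

Under standard min/max:
  ¬x5 = 1 − 0.60 = 0.40
  x4 ∨ ¬x5 = max(a, b) on (0.66, 0.40) = 0.66
  x1 ∨ (x4 ∨ ¬x5) = max(a, b) on (0.54, 0.66) = 0.66
  → value = 0.6600
Under bounded:
  ¬x5 = 1 − 0.60 = 0.40
  x4 ∨ ¬x5 = min(1, a+b) on (0.66, 0.40) = 1.00
  x1 ∨ (x4 ∨ ¬x5) = min(1, a+b) on (0.54, 1.00) = 1.00
  → value = 1.0000
|0.6600 − 1.0000| = 0.340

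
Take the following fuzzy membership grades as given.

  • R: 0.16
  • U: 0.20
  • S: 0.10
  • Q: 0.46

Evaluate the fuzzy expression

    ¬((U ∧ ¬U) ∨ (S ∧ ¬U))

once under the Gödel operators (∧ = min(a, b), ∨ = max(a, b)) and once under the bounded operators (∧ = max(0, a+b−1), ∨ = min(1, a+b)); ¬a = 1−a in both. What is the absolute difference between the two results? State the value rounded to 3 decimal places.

0.200

Under Gödel:
  ¬U = 1 − 0.20 = 0.80
  U ∧ ¬U = min(a, b) on (0.20, 0.80) = 0.20
  ¬U = 1 − 0.20 = 0.80
  S ∧ ¬U = min(a, b) on (0.10, 0.80) = 0.10
  (U ∧ ¬U) ∨ (S ∧ ¬U) = max(a, b) on (0.20, 0.10) = 0.20
  ¬((U ∧ ¬U) ∨ (S ∧ ¬U)) = 1 − 0.20 = 0.80
  → value = 0.8000
Under bounded:
  ¬U = 1 − 0.20 = 0.80
  U ∧ ¬U = max(0, a+b−1) on (0.20, 0.80) = 0.00
  ¬U = 1 − 0.20 = 0.80
  S ∧ ¬U = max(0, a+b−1) on (0.10, 0.80) = 0.00
  (U ∧ ¬U) ∨ (S ∧ ¬U) = min(1, a+b) on (0.00, 0.00) = 0.00
  ¬((U ∧ ¬U) ∨ (S ∧ ¬U)) = 1 − 0.00 = 1.00
  → value = 1.0000
|0.8000 − 1.0000| = 0.200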